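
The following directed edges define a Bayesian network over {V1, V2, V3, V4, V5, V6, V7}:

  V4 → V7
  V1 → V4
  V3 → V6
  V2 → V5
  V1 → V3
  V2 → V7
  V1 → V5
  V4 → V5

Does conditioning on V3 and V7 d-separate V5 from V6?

Yes — V5 and V6 are d-separated given {V3, V7}.

There are 3 undirected paths between V5 and V6; checking each against the conditioning set {V3, V7}:
Path 1: V5 ← V2 → V7 ← V4 ← V1 → V3 → V6
  V3 is a chain here and V3 is conditioned on, so the path is blocked at V3.
Path 2: V5 ← V4 ← V1 → V3 → V6
  V3 is a chain here and V3 is conditioned on, so the path is blocked at V3.
Path 3: V5 ← V1 → V3 → V6
  V3 is a chain here and V3 is conditioned on, so the path is blocked at V3.
Every path is blocked, so V5 and V6 are d-separated given {V3, V7}.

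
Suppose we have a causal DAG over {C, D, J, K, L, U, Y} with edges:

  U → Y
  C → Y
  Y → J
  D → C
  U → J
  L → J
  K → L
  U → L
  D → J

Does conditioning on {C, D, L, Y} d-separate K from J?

We examine all 4 paths between K and J:
Path 1: K → L → J
  L is a chain here and L is conditioned on, so the path is blocked at L.
Path 2: K → L ← U → Y → J
  Y is a chain here and Y is conditioned on, so the path is blocked at Y.
Path 3: K → L ← U → Y ← C ← D → J
  C is a chain here and C is conditioned on, so the path is blocked at C.
Path 4: K → L ← U → J
  L is a collider and L is conditioned on, which opens it; U is a fork and U is not conditioned on — no node blocks this path, so it is active.
At least one path is unblocked, so d-separation fails.

No — K and J are not d-separated given {C, D, L, Y}.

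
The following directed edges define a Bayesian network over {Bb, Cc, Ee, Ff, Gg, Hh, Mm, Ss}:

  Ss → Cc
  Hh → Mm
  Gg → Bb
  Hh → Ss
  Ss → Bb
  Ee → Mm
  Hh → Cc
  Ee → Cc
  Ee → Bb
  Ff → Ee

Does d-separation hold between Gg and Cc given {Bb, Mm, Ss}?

No

There are 6 undirected paths between Gg and Cc; checking each against the conditioning set {Bb, Mm, Ss}:
  1. Gg → Bb ← Ee → Cc — Bb:collider[open]; Ee:fork[open] ⇒ active
  2. Gg → Bb ← Ee → Mm ← Hh → Cc — Bb:collider[open]; Ee:fork[open]; Mm:collider[open]; Hh:fork[open] ⇒ active
  3. Gg → Bb ← Ee → Mm ← Hh → Ss → Cc — Bb:collider[open]; Ee:fork[open]; Mm:collider[open]; Hh:fork[open]; Ss:chain[blocks] ⇒ blocked
  4. Gg → Bb ← Ss → Cc — Bb:collider[open]; Ss:fork[blocks] ⇒ blocked
  5. Gg → Bb ← Ss ← Hh → Cc — Bb:collider[open]; Ss:chain[blocks]; Hh:fork[open] ⇒ blocked
  6. Gg → Bb ← Ss ← Hh → Mm ← Ee → Cc — Bb:collider[open]; Ss:chain[blocks]; Hh:fork[open]; Mm:collider[open]; Ee:fork[open] ⇒ blocked
Because an active path exists, Gg and Cc are not d-separated.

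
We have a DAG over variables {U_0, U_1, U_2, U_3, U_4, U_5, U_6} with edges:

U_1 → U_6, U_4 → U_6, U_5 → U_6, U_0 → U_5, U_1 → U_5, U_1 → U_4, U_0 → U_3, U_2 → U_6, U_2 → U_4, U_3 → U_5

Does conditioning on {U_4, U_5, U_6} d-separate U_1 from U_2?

6 paths connect U_1 and U_2; each must be blocked for d-separation to hold:
Path 1: U_1 → U_4 ← U_2
  U_4 is a collider and U_4 is conditioned on, which opens it — no node blocks this path, so it is active.
Path 2: U_1 → U_4 → U_6 ← U_2
  U_4 is a chain here and U_4 is conditioned on, so the path is blocked at U_4.
Path 3: U_1 → U_6 ← U_2
  U_6 is a collider and U_6 is conditioned on, which opens it — no node blocks this path, so it is active.
Path 4: U_1 → U_6 ← U_4 ← U_2
  U_4 is a chain here and U_4 is conditioned on, so the path is blocked at U_4.
Path 5: U_1 → U_5 → U_6 ← U_2
  U_5 is a chain here and U_5 is conditioned on, so the path is blocked at U_5.
Path 6: U_1 → U_5 → U_6 ← U_4 ← U_2
  U_5 is a chain here and U_5 is conditioned on, so the path is blocked at U_5.
Since the path U_1 → U_4 ← U_2 is active, U_1 and U_2 are not d-separated given {U_4, U_5, U_6}.

No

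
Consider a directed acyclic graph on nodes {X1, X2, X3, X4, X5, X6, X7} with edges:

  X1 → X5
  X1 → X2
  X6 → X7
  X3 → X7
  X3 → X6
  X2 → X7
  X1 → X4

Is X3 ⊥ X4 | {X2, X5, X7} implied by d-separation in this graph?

Yes

Enumerating the 2 paths from X3 to X4 and testing each for blocking by {X2, X5, X7}:
  1. X3 → X6 → X7 ← X2 ← X1 → X4 — X6:chain[open]; X7:collider[open]; X2:chain[blocks]; X1:fork[open] ⇒ blocked
  2. X3 → X7 ← X2 ← X1 → X4 — X7:collider[open]; X2:chain[blocks]; X1:fork[open] ⇒ blocked
Since every path is blocked, d-separation holds.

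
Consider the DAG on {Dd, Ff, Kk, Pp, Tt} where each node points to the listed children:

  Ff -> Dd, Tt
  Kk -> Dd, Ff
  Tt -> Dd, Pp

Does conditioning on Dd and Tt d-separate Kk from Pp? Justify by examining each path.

Yes — Kk and Pp are d-separated given {Dd, Tt}.

4 paths connect Kk and Pp; each must be blocked for d-separation to hold:
Path 1: Kk → Dd ← Tt → Pp
  Tt is a fork here and Tt is conditioned on, so the path is blocked at Tt.
Path 2: Kk → Dd ← Ff → Tt → Pp
  Tt is a chain here and Tt is conditioned on, so the path is blocked at Tt.
Path 3: Kk → Ff → Tt → Pp
  Tt is a chain here and Tt is conditioned on, so the path is blocked at Tt.
Path 4: Kk → Ff → Dd ← Tt → Pp
  Tt is a fork here and Tt is conditioned on, so the path is blocked at Tt.
Every path is blocked, so Kk and Pp are d-separated given {Dd, Tt}.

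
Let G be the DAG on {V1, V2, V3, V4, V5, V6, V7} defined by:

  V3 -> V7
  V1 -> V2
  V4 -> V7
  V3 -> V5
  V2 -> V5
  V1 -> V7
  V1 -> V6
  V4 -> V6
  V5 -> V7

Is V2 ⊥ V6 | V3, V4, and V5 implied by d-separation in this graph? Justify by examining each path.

Enumerating the 6 paths from V2 to V6 and testing each for blocking by {V3, V4, V5}:
Path 1: V2 ← V1 → V6
  V1 is a fork and V1 is not conditioned on — no node blocks this path, so it is active.
Path 2: V2 ← V1 → V7 ← V4 → V6
  V7 is a collider here and neither V7 nor any of its descendants is conditioned on, so the collider stays closed — the path is blocked at V7.
Path 3: V2 → V5 ← V3 → V7 ← V1 → V6
  V3 is a fork here and V3 is conditioned on, so the path is blocked at V3.
Path 4: V2 → V5 ← V3 → V7 ← V4 → V6
  V3 is a fork here and V3 is conditioned on, so the path is blocked at V3.
Path 5: V2 → V5 → V7 ← V1 → V6
  V5 is a chain here and V5 is conditioned on, so the path is blocked at V5.
Path 6: V2 → V5 → V7 ← V4 → V6
  V5 is a chain here and V5 is conditioned on, so the path is blocked at V5.
Since the path V2 ← V1 → V6 is active, V2 and V6 are not d-separated given {V3, V4, V5}.

No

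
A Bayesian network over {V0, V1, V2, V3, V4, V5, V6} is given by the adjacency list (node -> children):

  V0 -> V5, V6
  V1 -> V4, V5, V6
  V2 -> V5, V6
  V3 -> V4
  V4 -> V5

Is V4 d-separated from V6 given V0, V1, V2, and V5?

Yes

6 paths connect V4 and V6; each must be blocked for d-separation to hold:
Path 1: V4 → V5 ← V2 → V6
  V2 is a fork here and V2 is conditioned on, so the path is blocked at V2.
Path 2: V4 → V5 ← V1 → V6
  V1 is a fork here and V1 is conditioned on, so the path is blocked at V1.
Path 3: V4 → V5 ← V0 → V6
  V0 is a fork here and V0 is conditioned on, so the path is blocked at V0.
Path 4: V4 ← V1 → V5 ← V2 → V6
  V1 is a fork here and V1 is conditioned on, so the path is blocked at V1.
Path 5: V4 ← V1 → V5 ← V0 → V6
  V1 is a fork here and V1 is conditioned on, so the path is blocked at V1.
Path 6: V4 ← V1 → V6
  V1 is a fork here and V1 is conditioned on, so the path is blocked at V1.
All paths are blocked; V4 ⊥ V6 | {V0, V1, V2, V5} holds.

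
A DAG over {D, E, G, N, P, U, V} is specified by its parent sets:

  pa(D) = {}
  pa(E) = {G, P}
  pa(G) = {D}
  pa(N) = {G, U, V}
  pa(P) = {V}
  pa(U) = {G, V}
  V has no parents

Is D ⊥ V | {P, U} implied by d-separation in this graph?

No

We examine all 5 paths between D and V:
  1. D → G → E ← P ← V — G:chain[open]; E:collider[blocks]; P:chain[blocks] ⇒ blocked
  2. D → G → N ← V — G:chain[open]; N:collider[blocks] ⇒ blocked
  3. D → G → N ← U ← V — G:chain[open]; N:collider[blocks]; U:chain[blocks] ⇒ blocked
  4. D → G → U → N ← V — G:chain[open]; U:chain[blocks]; N:collider[blocks] ⇒ blocked
  5. D → G → U ← V — G:chain[open]; U:collider[open] ⇒ active
Since the path D → G → U ← V is active, D and V are not d-separated given {P, U}.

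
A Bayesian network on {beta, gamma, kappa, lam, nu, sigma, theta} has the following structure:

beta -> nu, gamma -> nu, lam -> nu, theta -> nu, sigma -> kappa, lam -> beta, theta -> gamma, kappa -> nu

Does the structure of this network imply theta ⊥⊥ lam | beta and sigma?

We examine all 4 paths between theta and lam:
Path 1: theta → nu ← beta ← lam
  nu is a collider here and neither nu nor any of its descendants is conditioned on, so the collider stays closed — the path is blocked at nu.
Path 2: theta → nu ← lam
  nu is a collider here and neither nu nor any of its descendants is conditioned on, so the collider stays closed — the path is blocked at nu.
Path 3: theta → gamma → nu ← beta ← lam
  nu is a collider here and neither nu nor any of its descendants is conditioned on, so the collider stays closed — the path is blocked at nu.
Path 4: theta → gamma → nu ← lam
  nu is a collider here and neither nu nor any of its descendants is conditioned on, so the collider stays closed — the path is blocked at nu.
All paths are blocked; theta ⊥ lam | {beta, sigma} holds.

Yes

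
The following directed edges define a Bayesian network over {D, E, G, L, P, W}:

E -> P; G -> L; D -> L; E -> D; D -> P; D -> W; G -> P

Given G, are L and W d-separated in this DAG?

No

Enumerating the 3 paths from L to W and testing each for blocking by {G}:
Path 1: L ← G → P ← D → W
  G is a fork here and G is conditioned on, so the path is blocked at G.
Path 2: L ← G → P ← E → D → W
  G is a fork here and G is conditioned on, so the path is blocked at G.
Path 3: L ← D → W
  D is a fork and D is not conditioned on — no node blocks this path, so it is active.
At least one path is unblocked, so d-separation fails.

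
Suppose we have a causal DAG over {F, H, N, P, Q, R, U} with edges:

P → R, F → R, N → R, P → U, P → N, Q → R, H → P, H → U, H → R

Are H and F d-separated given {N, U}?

Enumerating the 5 paths from H to F and testing each for blocking by {N, U}:
  1. H → P → R ← F — P:chain[open]; R:collider[blocks] ⇒ blocked
  2. H → P → N → R ← F — P:chain[open]; N:chain[blocks]; R:collider[blocks] ⇒ blocked
  3. H → R ← F — R:collider[blocks] ⇒ blocked
  4. H → U ← P → R ← F — U:collider[open]; P:fork[open]; R:collider[blocks] ⇒ blocked
  5. H → U ← P → N → R ← F — U:collider[open]; P:fork[open]; N:chain[blocks]; R:collider[blocks] ⇒ blocked
Since every path is blocked, d-separation holds.

Yes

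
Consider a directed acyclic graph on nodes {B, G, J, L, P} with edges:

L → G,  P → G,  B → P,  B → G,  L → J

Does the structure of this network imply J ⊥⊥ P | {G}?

No

We examine all 2 paths between J and P:
Path 1: J ← L → G ← P
  L is a fork and L is not conditioned on; G is a collider and G is conditioned on, which opens it — no node blocks this path, so it is active.
Path 2: J ← L → G ← B → P
  L is a fork and L is not conditioned on; G is a collider and G is conditioned on, which opens it; B is a fork and B is not conditioned on — no node blocks this path, so it is active.
Because an active path exists, J and P are not d-separated.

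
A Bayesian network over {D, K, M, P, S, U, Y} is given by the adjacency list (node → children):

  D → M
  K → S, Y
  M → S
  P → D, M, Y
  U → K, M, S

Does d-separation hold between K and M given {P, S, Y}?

6 paths connect K and M; each must be blocked for d-separation to hold:
Path 1: K → S ← M
  S is a collider and S is conditioned on, which opens it — no node blocks this path, so it is active.
Path 2: K → S ← U → M
  S is a collider and S is conditioned on, which opens it; U is a fork and U is not conditioned on — no node blocks this path, so it is active.
Path 3: K → Y ← P → M
  P is a fork here and P is conditioned on, so the path is blocked at P.
Path 4: K → Y ← P → D → M
  P is a fork here and P is conditioned on, so the path is blocked at P.
Path 5: K ← U → S ← M
  U is a fork and U is not conditioned on; S is a collider and S is conditioned on, which opens it — no node blocks this path, so it is active.
Path 6: K ← U → M
  U is a fork and U is not conditioned on — no node blocks this path, so it is active.
At least one path is unblocked, so d-separation fails.

No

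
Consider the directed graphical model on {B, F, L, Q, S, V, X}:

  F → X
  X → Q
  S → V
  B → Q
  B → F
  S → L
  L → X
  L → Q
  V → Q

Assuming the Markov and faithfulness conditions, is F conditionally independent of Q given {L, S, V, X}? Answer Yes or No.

No — F and Q are not d-separated given {L, S, V, X}.

There are 4 undirected paths between F and Q; checking each against the conditioning set {L, S, V, X}:
  1. F → X ← L → Q — X:collider[open]; L:fork[blocks] ⇒ blocked
  2. F → X ← L ← S → V → Q — X:collider[open]; L:chain[blocks]; S:fork[blocks]; V:chain[blocks] ⇒ blocked
  3. F → X → Q — X:chain[blocks] ⇒ blocked
  4. F ← B → Q — B:fork[open] ⇒ active
Because an active path exists, F and Q are not d-separated.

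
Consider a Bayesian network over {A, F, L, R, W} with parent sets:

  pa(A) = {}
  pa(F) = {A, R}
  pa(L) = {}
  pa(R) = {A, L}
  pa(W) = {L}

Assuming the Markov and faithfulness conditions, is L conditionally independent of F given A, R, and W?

Yes

We examine all 2 paths between L and F:
Path 1: L → R → F
  R is a chain here and R is conditioned on, so the path is blocked at R.
Path 2: L → R ← A → F
  A is a fork here and A is conditioned on, so the path is blocked at A.
All paths are blocked; L ⊥ F | {A, R, W} holds.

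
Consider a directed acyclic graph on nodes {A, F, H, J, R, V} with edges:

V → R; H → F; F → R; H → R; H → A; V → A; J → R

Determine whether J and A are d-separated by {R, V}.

No

3 paths connect J and A; each must be blocked for d-separation to hold:
  1. J → R ← F ← H → A — R:collider[open]; F:chain[open]; H:fork[open] ⇒ active
  2. J → R ← V → A — R:collider[open]; V:fork[blocks] ⇒ blocked
  3. J → R ← H → A — R:collider[open]; H:fork[open] ⇒ active
Because an active path exists, J and A are not d-separated.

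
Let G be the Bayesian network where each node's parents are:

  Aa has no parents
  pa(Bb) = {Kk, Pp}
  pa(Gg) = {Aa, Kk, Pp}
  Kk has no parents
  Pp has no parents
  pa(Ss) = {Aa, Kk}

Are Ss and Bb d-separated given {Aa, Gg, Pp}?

No — Ss and Bb are not d-separated given {Aa, Gg, Pp}.

We examine all 4 paths between Ss and Bb:
Path 1: Ss ← Aa → Gg ← Kk → Bb
  Aa is a fork here and Aa is conditioned on, so the path is blocked at Aa.
Path 2: Ss ← Aa → Gg ← Pp → Bb
  Aa is a fork here and Aa is conditioned on, so the path is blocked at Aa.
Path 3: Ss ← Kk → Bb
  Kk is a fork and Kk is not conditioned on — no node blocks this path, so it is active.
Path 4: Ss ← Kk → Gg ← Pp → Bb
  Pp is a fork here and Pp is conditioned on, so the path is blocked at Pp.
At least one path is unblocked, so d-separation fails.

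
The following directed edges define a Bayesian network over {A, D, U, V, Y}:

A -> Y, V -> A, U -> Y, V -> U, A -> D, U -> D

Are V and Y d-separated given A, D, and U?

Yes

Enumerating the 4 paths from V to Y and testing each for blocking by {A, D, U}:
Path 1: V → A → D ← U → Y
  A is a chain here and A is conditioned on, so the path is blocked at A.
Path 2: V → A → Y
  A is a chain here and A is conditioned on, so the path is blocked at A.
Path 3: V → U → D ← A → Y
  U is a chain here and U is conditioned on, so the path is blocked at U.
Path 4: V → U → Y
  U is a chain here and U is conditioned on, so the path is blocked at U.
Every path is blocked, so V and Y are d-separated given {A, D, U}.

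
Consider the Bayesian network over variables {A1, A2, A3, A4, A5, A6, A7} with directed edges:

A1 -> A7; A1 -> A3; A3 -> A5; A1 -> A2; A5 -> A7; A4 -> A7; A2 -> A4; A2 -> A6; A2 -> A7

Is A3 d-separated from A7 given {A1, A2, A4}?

There are 4 undirected paths between A3 and A7; checking each against the conditioning set {A1, A2, A4}:
  1. A3 → A5 → A7 — A5:chain[open] ⇒ active
  2. A3 ← A1 → A2 → A7 — A1:fork[blocks]; A2:chain[blocks] ⇒ blocked
  3. A3 ← A1 → A2 → A4 → A7 — A1:fork[blocks]; A2:chain[blocks]; A4:chain[blocks] ⇒ blocked
  4. A3 ← A1 → A7 — A1:fork[blocks] ⇒ blocked
At least one path is unblocked, so d-separation fails.

No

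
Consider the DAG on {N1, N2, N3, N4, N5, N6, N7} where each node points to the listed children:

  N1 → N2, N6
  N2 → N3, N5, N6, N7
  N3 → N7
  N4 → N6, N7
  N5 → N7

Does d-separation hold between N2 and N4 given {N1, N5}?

Yes

5 paths connect N2 and N4; each must be blocked for d-separation to hold:
  1. N2 → N5 → N7 ← N4 — N5:chain[blocks]; N7:collider[blocks] ⇒ blocked
  2. N2 → N7 ← N4 — N7:collider[blocks] ⇒ blocked
  3. N2 → N6 ← N4 — N6:collider[blocks] ⇒ blocked
  4. N2 ← N1 → N6 ← N4 — N1:fork[blocks]; N6:collider[blocks] ⇒ blocked
  5. N2 → N3 → N7 ← N4 — N3:chain[open]; N7:collider[blocks] ⇒ blocked
All paths are blocked; N2 ⊥ N4 | {N1, N5} holds.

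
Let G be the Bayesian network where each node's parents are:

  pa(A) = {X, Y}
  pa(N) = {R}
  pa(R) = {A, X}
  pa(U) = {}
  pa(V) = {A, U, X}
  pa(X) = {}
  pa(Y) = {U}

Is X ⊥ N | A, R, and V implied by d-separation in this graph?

4 paths connect X and N; each must be blocked for d-separation to hold:
  1. X → R → N — R:chain[blocks] ⇒ blocked
  2. X → A → R → N — A:chain[blocks]; R:chain[blocks] ⇒ blocked
  3. X → V ← U → Y → A → R → N — V:collider[open]; U:fork[open]; Y:chain[open]; A:chain[blocks]; R:chain[blocks] ⇒ blocked
  4. X → V ← A → R → N — V:collider[open]; A:fork[blocks]; R:chain[blocks] ⇒ blocked
Since every path is blocked, d-separation holds.

Yes — X and N are d-separated given {A, R, V}.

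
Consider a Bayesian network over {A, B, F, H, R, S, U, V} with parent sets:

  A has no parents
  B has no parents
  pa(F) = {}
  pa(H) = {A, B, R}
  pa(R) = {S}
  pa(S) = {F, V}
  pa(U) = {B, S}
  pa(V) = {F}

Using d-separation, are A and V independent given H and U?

No

There are 4 undirected paths between A and V; checking each against the conditioning set {H, U}:
Path 1: A → H ← B → U ← S ← V
  H is a collider and H is conditioned on, which opens it; B is a fork and B is not conditioned on; U is a collider and U is conditioned on, which opens it; S is a chain and S is not conditioned on — no node blocks this path, so it is active.
Path 2: A → H ← B → U ← S ← F → V
  H is a collider and H is conditioned on, which opens it; B is a fork and B is not conditioned on; U is a collider and U is conditioned on, which opens it; S is a chain and S is not conditioned on; F is a fork and F is not conditioned on — no node blocks this path, so it is active.
Path 3: A → H ← R ← S ← V
  H is a collider and H is conditioned on, which opens it; R is a chain and R is not conditioned on; S is a chain and S is not conditioned on — no node blocks this path, so it is active.
Path 4: A → H ← R ← S ← F → V
  H is a collider and H is conditioned on, which opens it; R is a chain and R is not conditioned on; S is a chain and S is not conditioned on; F is a fork and F is not conditioned on — no node blocks this path, so it is active.
At least one path is unblocked, so d-separation fails.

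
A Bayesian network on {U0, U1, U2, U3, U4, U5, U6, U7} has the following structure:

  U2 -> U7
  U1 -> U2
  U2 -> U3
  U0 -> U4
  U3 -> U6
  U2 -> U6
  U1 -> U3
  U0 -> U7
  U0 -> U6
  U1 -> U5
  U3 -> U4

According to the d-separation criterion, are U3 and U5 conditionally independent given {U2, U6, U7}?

There are 6 undirected paths between U3 and U5; checking each against the conditioning set {U2, U6, U7}:
  1. U3 → U6 ← U0 → U7 ← U2 ← U1 → U5 — U6:collider[open]; U0:fork[open]; U7:collider[open]; U2:chain[blocks]; U1:fork[open] ⇒ blocked
  2. U3 → U6 ← U2 ← U1 → U5 — U6:collider[open]; U2:chain[blocks]; U1:fork[open] ⇒ blocked
  3. U3 ← U1 → U5 — U1:fork[open] ⇒ active
  4. U3 ← U2 ← U1 → U5 — U2:chain[blocks]; U1:fork[open] ⇒ blocked
  5. U3 → U4 ← U0 → U6 ← U2 ← U1 → U5 — U4:collider[blocks]; U0:fork[open]; U6:collider[open]; U2:chain[blocks]; U1:fork[open] ⇒ blocked
  6. U3 → U4 ← U0 → U7 ← U2 ← U1 → U5 — U4:collider[blocks]; U0:fork[open]; U7:collider[open]; U2:chain[blocks]; U1:fork[open] ⇒ blocked
Because an active path exists, U3 and U5 are not d-separated.

No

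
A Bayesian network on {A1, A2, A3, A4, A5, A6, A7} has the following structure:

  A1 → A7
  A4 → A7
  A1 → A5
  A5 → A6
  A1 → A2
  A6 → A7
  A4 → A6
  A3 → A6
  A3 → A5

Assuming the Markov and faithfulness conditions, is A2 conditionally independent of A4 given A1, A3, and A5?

Yes

Enumerating the 6 paths from A2 to A4 and testing each for blocking by {A1, A3, A5}:
Path 1: A2 ← A1 → A7 ← A6 ← A4
  A1 is a fork here and A1 is conditioned on, so the path is blocked at A1.
Path 2: A2 ← A1 → A7 ← A4
  A1 is a fork here and A1 is conditioned on, so the path is blocked at A1.
Path 3: A2 ← A1 → A5 ← A3 → A6 → A7 ← A4
  A1 is a fork here and A1 is conditioned on, so the path is blocked at A1.
Path 4: A2 ← A1 → A5 ← A3 → A6 ← A4
  A1 is a fork here and A1 is conditioned on, so the path is blocked at A1.
Path 5: A2 ← A1 → A5 → A6 → A7 ← A4
  A1 is a fork here and A1 is conditioned on, so the path is blocked at A1.
Path 6: A2 ← A1 → A5 → A6 ← A4
  A1 is a fork here and A1 is conditioned on, so the path is blocked at A1.
Every path is blocked, so A2 and A4 are d-separated given {A1, A3, A5}.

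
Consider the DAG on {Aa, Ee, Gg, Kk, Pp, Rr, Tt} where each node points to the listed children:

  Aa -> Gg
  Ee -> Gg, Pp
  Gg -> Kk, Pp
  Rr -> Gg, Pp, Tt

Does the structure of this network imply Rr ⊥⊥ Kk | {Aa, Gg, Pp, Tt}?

Yes

3 paths connect Rr and Kk; each must be blocked for d-separation to hold:
  1. Rr → Gg → Kk — Gg:chain[blocks] ⇒ blocked
  2. Rr → Pp ← Gg → Kk — Pp:collider[open]; Gg:fork[blocks] ⇒ blocked
  3. Rr → Pp ← Ee → Gg → Kk — Pp:collider[open]; Ee:fork[open]; Gg:chain[blocks] ⇒ blocked
All paths are blocked; Rr ⊥ Kk | {Aa, Gg, Pp, Tt} holds.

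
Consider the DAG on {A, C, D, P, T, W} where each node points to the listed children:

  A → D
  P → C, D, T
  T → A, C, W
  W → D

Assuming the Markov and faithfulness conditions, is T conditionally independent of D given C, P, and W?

No

Enumerating the 4 paths from T to D and testing each for blocking by {C, P, W}:
  1. T ← P → D — P:fork[blocks] ⇒ blocked
  2. T → A → D — A:chain[open] ⇒ active
  3. T → W → D — W:chain[blocks] ⇒ blocked
  4. T → C ← P → D — C:collider[open]; P:fork[blocks] ⇒ blocked
Since the path T → A → D is active, T and D are not d-separated given {C, P, W}.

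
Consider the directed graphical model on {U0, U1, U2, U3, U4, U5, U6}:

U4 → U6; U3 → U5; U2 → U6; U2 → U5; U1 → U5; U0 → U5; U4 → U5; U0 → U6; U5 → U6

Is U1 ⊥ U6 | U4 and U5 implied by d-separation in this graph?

Enumerating the 4 paths from U1 to U6 and testing each for blocking by {U4, U5}:
  1. U1 → U5 ← U0 → U6 — U5:collider[open]; U0:fork[open] ⇒ active
  2. U1 → U5 ← U4 → U6 — U5:collider[open]; U4:fork[blocks] ⇒ blocked
  3. U1 → U5 ← U2 → U6 — U5:collider[open]; U2:fork[open] ⇒ active
  4. U1 → U5 → U6 — U5:chain[blocks] ⇒ blocked
Because an active path exists, U1 and U6 are not d-separated.

No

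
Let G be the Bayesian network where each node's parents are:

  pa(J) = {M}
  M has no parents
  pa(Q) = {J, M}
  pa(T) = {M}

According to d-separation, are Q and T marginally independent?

No

We examine all 2 paths between Q and T:
Path 1: Q ← J ← M → T
  J is a chain and J is not conditioned on; M is a fork and M is not conditioned on — no node blocks this path, so it is active.
Path 2: Q ← M → T
  M is a fork and M is not conditioned on — no node blocks this path, so it is active.
Because an active path exists, Q and T are not d-separated.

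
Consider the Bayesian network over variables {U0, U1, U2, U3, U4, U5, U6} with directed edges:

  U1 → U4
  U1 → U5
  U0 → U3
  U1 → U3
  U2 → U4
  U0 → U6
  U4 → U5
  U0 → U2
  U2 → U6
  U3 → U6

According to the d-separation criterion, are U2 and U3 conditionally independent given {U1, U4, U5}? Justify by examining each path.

No

Enumerating the 6 paths from U2 to U3 and testing each for blocking by {U1, U4, U5}:
Path 1: U2 → U6 ← U0 → U3
  U6 is a collider here and neither U6 nor any of its descendants is conditioned on, so the collider stays closed — the path is blocked at U6.
Path 2: U2 → U6 ← U3
  U6 is a collider here and neither U6 nor any of its descendants is conditioned on, so the collider stays closed — the path is blocked at U6.
Path 3: U2 ← U0 → U6 ← U3
  U6 is a collider here and neither U6 nor any of its descendants is conditioned on, so the collider stays closed — the path is blocked at U6.
Path 4: U2 ← U0 → U3
  U0 is a fork and U0 is not conditioned on — no node blocks this path, so it is active.
Path 5: U2 → U4 → U5 ← U1 → U3
  U4 is a chain here and U4 is conditioned on, so the path is blocked at U4.
Path 6: U2 → U4 ← U1 → U3
  U1 is a fork here and U1 is conditioned on, so the path is blocked at U1.
Since the path U2 ← U0 → U3 is active, U2 and U3 are not d-separated given {U1, U4, U5}.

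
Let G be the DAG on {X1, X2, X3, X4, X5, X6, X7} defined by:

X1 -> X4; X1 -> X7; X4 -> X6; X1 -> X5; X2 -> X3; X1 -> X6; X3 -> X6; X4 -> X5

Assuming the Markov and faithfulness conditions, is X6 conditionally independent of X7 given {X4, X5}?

We examine all 3 paths between X6 and X7:
Path 1: X6 ← X4 ← X1 → X7
  X4 is a chain here and X4 is conditioned on, so the path is blocked at X4.
Path 2: X6 ← X4 → X5 ← X1 → X7
  X4 is a fork here and X4 is conditioned on, so the path is blocked at X4.
Path 3: X6 ← X1 → X7
  X1 is a fork and X1 is not conditioned on — no node blocks this path, so it is active.
Since the path X6 ← X1 → X7 is active, X6 and X7 are not d-separated given {X4, X5}.

No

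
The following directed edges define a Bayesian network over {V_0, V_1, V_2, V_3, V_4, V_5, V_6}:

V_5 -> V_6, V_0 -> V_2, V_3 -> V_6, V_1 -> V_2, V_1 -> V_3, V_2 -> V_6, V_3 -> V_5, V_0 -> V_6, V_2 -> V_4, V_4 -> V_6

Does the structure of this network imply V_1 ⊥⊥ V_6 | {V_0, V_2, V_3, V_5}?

Yes

5 paths connect V_1 and V_6; each must be blocked for d-separation to hold:
  1. V_1 → V_3 → V_5 → V_6 — V_3:chain[blocks]; V_5:chain[blocks] ⇒ blocked
  2. V_1 → V_3 → V_6 — V_3:chain[blocks] ⇒ blocked
  3. V_1 → V_2 ← V_0 → V_6 — V_2:collider[open]; V_0:fork[blocks] ⇒ blocked
  4. V_1 → V_2 → V_6 — V_2:chain[blocks] ⇒ blocked
  5. V_1 → V_2 → V_4 → V_6 — V_2:chain[blocks]; V_4:chain[open] ⇒ blocked
Since every path is blocked, d-separation holds.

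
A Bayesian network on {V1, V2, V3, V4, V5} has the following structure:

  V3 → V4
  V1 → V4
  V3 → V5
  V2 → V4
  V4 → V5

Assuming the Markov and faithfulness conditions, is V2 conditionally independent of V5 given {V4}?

No — V2 and V5 are not d-separated given {V4}.

There are 2 undirected paths between V2 and V5; checking each against the conditioning set {V4}:
Path 1: V2 → V4 → V5
  V4 is a chain here and V4 is conditioned on, so the path is blocked at V4.
Path 2: V2 → V4 ← V3 → V5
  V4 is a collider and V4 is conditioned on, which opens it; V3 is a fork and V3 is not conditioned on — no node blocks this path, so it is active.
Since the path V2 → V4 ← V3 → V5 is active, V2 and V5 are not d-separated given {V4}.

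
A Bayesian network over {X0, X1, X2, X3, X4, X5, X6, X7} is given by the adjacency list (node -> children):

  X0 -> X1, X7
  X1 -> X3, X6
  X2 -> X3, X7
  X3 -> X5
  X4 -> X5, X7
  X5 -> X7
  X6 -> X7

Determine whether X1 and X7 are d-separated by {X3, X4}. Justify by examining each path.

5 paths connect X1 and X7; each must be blocked for d-separation to hold:
Path 1: X1 → X6 → X7
  X6 is a chain and X6 is not conditioned on — no node blocks this path, so it is active.
Path 2: X1 ← X0 → X7
  X0 is a fork and X0 is not conditioned on — no node blocks this path, so it is active.
Path 3: X1 → X3 ← X2 → X7
  X3 is a collider and X3 is conditioned on, which opens it; X2 is a fork and X2 is not conditioned on — no node blocks this path, so it is active.
Path 4: X1 → X3 → X5 → X7
  X3 is a chain here and X3 is conditioned on, so the path is blocked at X3.
Path 5: X1 → X3 → X5 ← X4 → X7
  X3 is a chain here and X3 is conditioned on, so the path is blocked at X3.
Since the path X1 → X6 → X7 is active, X1 and X7 are not d-separated given {X3, X4}.

No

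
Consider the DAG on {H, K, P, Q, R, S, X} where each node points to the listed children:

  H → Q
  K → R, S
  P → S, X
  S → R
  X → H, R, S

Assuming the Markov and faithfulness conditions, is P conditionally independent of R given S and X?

No — P and R are not d-separated given {S, X}.

6 paths connect P and R; each must be blocked for d-separation to hold:
Path 1: P → S → R
  S is a chain here and S is conditioned on, so the path is blocked at S.
Path 2: P → S ← X → R
  X is a fork here and X is conditioned on, so the path is blocked at X.
Path 3: P → S ← K → R
  S is a collider and S is conditioned on, which opens it; K is a fork and K is not conditioned on — no node blocks this path, so it is active.
Path 4: P → X → S → R
  X is a chain here and X is conditioned on, so the path is blocked at X.
Path 5: P → X → S ← K → R
  X is a chain here and X is conditioned on, so the path is blocked at X.
Path 6: P → X → R
  X is a chain here and X is conditioned on, so the path is blocked at X.
Because an active path exists, P and R are not d-separated.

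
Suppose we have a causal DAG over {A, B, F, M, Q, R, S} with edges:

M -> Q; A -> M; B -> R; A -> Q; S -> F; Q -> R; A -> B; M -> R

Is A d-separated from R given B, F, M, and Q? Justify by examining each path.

Yes

Enumerating the 5 paths from A to R and testing each for blocking by {B, F, M, Q}:
Path 1: A → M → R
  M is a chain here and M is conditioned on, so the path is blocked at M.
Path 2: A → M → Q → R
  M is a chain here and M is conditioned on, so the path is blocked at M.
Path 3: A → Q ← M → R
  M is a fork here and M is conditioned on, so the path is blocked at M.
Path 4: A → Q → R
  Q is a chain here and Q is conditioned on, so the path is blocked at Q.
Path 5: A → B → R
  B is a chain here and B is conditioned on, so the path is blocked at B.
All paths are blocked; A ⊥ R | {B, F, M, Q} holds.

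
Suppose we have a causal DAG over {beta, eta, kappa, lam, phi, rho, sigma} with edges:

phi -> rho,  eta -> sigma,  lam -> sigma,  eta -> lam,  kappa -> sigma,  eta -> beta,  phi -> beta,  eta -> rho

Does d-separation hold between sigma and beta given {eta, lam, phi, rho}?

Yes

There are 4 undirected paths between sigma and beta; checking each against the conditioning set {eta, lam, phi, rho}:
Path 1: sigma ← lam ← eta → rho ← phi → beta
  lam is a chain here and lam is conditioned on, so the path is blocked at lam.
Path 2: sigma ← lam ← eta → beta
  lam is a chain here and lam is conditioned on, so the path is blocked at lam.
Path 3: sigma ← eta → rho ← phi → beta
  eta is a fork here and eta is conditioned on, so the path is blocked at eta.
Path 4: sigma ← eta → beta
  eta is a fork here and eta is conditioned on, so the path is blocked at eta.
Since every path is blocked, d-separation holds.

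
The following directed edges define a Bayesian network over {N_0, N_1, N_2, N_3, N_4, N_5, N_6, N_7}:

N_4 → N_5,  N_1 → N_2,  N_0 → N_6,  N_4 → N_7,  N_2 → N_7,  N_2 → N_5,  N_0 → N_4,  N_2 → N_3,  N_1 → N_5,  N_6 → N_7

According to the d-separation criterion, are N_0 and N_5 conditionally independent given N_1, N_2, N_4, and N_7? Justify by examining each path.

Yes — N_0 and N_5 are d-separated given {N_1, N_2, N_4, N_7}.

There are 6 undirected paths between N_0 and N_5; checking each against the conditioning set {N_1, N_2, N_4, N_7}:
  1. N_0 → N_6 → N_7 ← N_2 ← N_1 → N_5 — N_6:chain[open]; N_7:collider[open]; N_2:chain[blocks]; N_1:fork[blocks] ⇒ blocked
  2. N_0 → N_6 → N_7 ← N_2 → N_5 — N_6:chain[open]; N_7:collider[open]; N_2:fork[blocks] ⇒ blocked
  3. N_0 → N_6 → N_7 ← N_4 → N_5 — N_6:chain[open]; N_7:collider[open]; N_4:fork[blocks] ⇒ blocked
  4. N_0 → N_4 → N_5 — N_4:chain[blocks] ⇒ blocked
  5. N_0 → N_4 → N_7 ← N_2 ← N_1 → N_5 — N_4:chain[blocks]; N_7:collider[open]; N_2:chain[blocks]; N_1:fork[blocks] ⇒ blocked
  6. N_0 → N_4 → N_7 ← N_2 → N_5 — N_4:chain[blocks]; N_7:collider[open]; N_2:fork[blocks] ⇒ blocked
All paths are blocked; N_0 ⊥ N_5 | {N_1, N_2, N_4, N_7} holds.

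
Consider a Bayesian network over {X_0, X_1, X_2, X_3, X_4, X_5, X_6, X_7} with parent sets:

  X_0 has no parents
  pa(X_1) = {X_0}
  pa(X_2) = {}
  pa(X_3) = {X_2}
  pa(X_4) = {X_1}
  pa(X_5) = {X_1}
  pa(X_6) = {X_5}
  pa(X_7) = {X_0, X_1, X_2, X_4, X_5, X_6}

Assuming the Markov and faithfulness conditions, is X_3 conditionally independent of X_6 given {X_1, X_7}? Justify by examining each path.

There are 5 undirected paths between X_3 and X_6; checking each against the conditioning set {X_1, X_7}:
  1. X_3 ← X_2 → X_7 ← X_5 → X_6 — X_2:fork[open]; X_7:collider[open]; X_5:fork[open] ⇒ active
  2. X_3 ← X_2 → X_7 ← X_0 → X_1 → X_5 → X_6 — X_2:fork[open]; X_7:collider[open]; X_0:fork[open]; X_1:chain[blocks]; X_5:chain[open] ⇒ blocked
  3. X_3 ← X_2 → X_7 ← X_6 — X_2:fork[open]; X_7:collider[open] ⇒ active
  4. X_3 ← X_2 → X_7 ← X_4 ← X_1 → X_5 → X_6 — X_2:fork[open]; X_7:collider[open]; X_4:chain[open]; X_1:fork[blocks]; X_5:chain[open] ⇒ blocked
  5. X_3 ← X_2 → X_7 ← X_1 → X_5 → X_6 — X_2:fork[open]; X_7:collider[open]; X_1:fork[blocks]; X_5:chain[open] ⇒ blocked
Because an active path exists, X_3 and X_6 are not d-separated.

No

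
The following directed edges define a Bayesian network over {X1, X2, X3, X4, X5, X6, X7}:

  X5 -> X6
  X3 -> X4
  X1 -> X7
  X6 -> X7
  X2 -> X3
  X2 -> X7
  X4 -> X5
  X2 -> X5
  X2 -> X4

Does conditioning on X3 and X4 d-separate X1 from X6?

Yes

Enumerating the 4 paths from X1 to X6 and testing each for blocking by {X3, X4}:
Path 1: X1 → X7 ← X2 → X3 → X4 → X5 → X6
  X7 is a collider here and neither X7 nor any of its descendants is conditioned on, so the collider stays closed — the path is blocked at X7.
Path 2: X1 → X7 ← X2 → X5 → X6
  X7 is a collider here and neither X7 nor any of its descendants is conditioned on, so the collider stays closed — the path is blocked at X7.
Path 3: X1 → X7 ← X2 → X4 → X5 → X6
  X7 is a collider here and neither X7 nor any of its descendants is conditioned on, so the collider stays closed — the path is blocked at X7.
Path 4: X1 → X7 ← X6
  X7 is a collider here and neither X7 nor any of its descendants is conditioned on, so the collider stays closed — the path is blocked at X7.
All paths are blocked; X1 ⊥ X6 | {X3, X4} holds.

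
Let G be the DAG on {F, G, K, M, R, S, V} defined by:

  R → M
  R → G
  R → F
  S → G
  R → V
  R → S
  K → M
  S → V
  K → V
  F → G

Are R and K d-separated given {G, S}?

There are 5 undirected paths between R and K; checking each against the conditioning set {G, S}:
Path 1: R → S → V ← K
  S is a chain here and S is conditioned on, so the path is blocked at S.
Path 2: R → M ← K
  M is a collider here and neither M nor any of its descendants is conditioned on, so the collider stays closed — the path is blocked at M.
Path 3: R → G ← S → V ← K
  S is a fork here and S is conditioned on, so the path is blocked at S.
Path 4: R → V ← K
  V is a collider here and neither V nor any of its descendants is conditioned on, so the collider stays closed — the path is blocked at V.
Path 5: R → F → G ← S → V ← K
  S is a fork here and S is conditioned on, so the path is blocked at S.
All paths are blocked; R ⊥ K | {G, S} holds.

Yes — R and K are d-separated given {G, S}.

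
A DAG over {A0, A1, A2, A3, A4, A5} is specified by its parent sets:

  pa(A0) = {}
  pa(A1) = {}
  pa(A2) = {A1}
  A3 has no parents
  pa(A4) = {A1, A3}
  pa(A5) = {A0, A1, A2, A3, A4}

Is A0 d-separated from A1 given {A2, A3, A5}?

4 paths connect A0 and A1; each must be blocked for d-separation to hold:
Path 1: A0 → A5 ← A3 → A4 ← A1
  A3 is a fork here and A3 is conditioned on, so the path is blocked at A3.
Path 2: A0 → A5 ← A1
  A5 is a collider and A5 is conditioned on, which opens it — no node blocks this path, so it is active.
Path 3: A0 → A5 ← A4 ← A1
  A5 is a collider and A5 is conditioned on, which opens it; A4 is a chain and A4 is not conditioned on — no node blocks this path, so it is active.
Path 4: A0 → A5 ← A2 ← A1
  A2 is a chain here and A2 is conditioned on, so the path is blocked at A2.
At least one path is unblocked, so d-separation fails.

No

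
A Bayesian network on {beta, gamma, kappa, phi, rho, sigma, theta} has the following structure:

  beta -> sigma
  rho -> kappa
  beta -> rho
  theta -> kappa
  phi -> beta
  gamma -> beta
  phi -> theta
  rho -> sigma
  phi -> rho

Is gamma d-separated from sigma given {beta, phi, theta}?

4 paths connect gamma and sigma; each must be blocked for d-separation to hold:
  1. gamma → beta ← phi → theta → kappa ← rho → sigma — beta:collider[open]; phi:fork[blocks]; theta:chain[blocks]; kappa:collider[blocks]; rho:fork[open] ⇒ blocked
  2. gamma → beta ← phi → rho → sigma — beta:collider[open]; phi:fork[blocks]; rho:chain[open] ⇒ blocked
  3. gamma → beta → rho → sigma — beta:chain[blocks]; rho:chain[open] ⇒ blocked
  4. gamma → beta → sigma — beta:chain[blocks] ⇒ blocked
Every path is blocked, so gamma and sigma are d-separated given {beta, phi, theta}.

Yes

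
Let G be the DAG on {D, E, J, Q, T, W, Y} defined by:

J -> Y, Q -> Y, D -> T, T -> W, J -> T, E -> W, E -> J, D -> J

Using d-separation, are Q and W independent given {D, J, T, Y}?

3 paths connect Q and W; each must be blocked for d-separation to hold:
  1. Q → Y ← J ← D → T → W — Y:collider[open]; J:chain[blocks]; D:fork[blocks]; T:chain[blocks] ⇒ blocked
  2. Q → Y ← J → T → W — Y:collider[open]; J:fork[blocks]; T:chain[blocks] ⇒ blocked
  3. Q → Y ← J ← E → W — Y:collider[open]; J:chain[blocks]; E:fork[open] ⇒ blocked
Since every path is blocked, d-separation holds.

Yes — Q and W are d-separated given {D, J, T, Y}.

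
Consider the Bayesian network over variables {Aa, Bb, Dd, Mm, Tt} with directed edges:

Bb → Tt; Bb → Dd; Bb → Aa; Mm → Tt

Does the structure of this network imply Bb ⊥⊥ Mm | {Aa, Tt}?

There is one path between Bb and Mm:
Path 1: Bb → Tt ← Mm
  Tt is a collider and Tt is conditioned on, which opens it — no node blocks this path, so it is active.
Since the path Bb → Tt ← Mm is active, Bb and Mm are not d-separated given {Aa, Tt}.

No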